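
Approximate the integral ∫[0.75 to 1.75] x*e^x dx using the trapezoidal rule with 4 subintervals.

f(x) = x*e^x
a = 0.75, b = 1.75, n = 4
h = (b - a)/n = 0.250000

Trapezoidal rule: (h/2)[f(x₀) + 2f(x₁) + 2f(x₂) + ... + f(xₙ)]

x_0 = 0.7500, f(x_0) = 1.587750, coefficient = 1
x_1 = 1.0000, f(x_1) = 2.718282, coefficient = 2
x_2 = 1.2500, f(x_2) = 4.362929, coefficient = 2
x_3 = 1.5000, f(x_3) = 6.722534, coefficient = 2
x_4 = 1.7500, f(x_4) = 10.070555, coefficient = 1

I ≈ (0.250000/2) × 39.265793 = 4.908224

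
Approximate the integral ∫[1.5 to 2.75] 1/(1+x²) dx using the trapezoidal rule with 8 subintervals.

f(x) = 1/(1+x²)
a = 1.5, b = 2.75, n = 8
h = (b - a)/n = 0.156250

Trapezoidal rule: (h/2)[f(x₀) + 2f(x₁) + 2f(x₂) + ... + f(xₙ)]

x_0 = 1.5000, f(x_0) = 0.307692, coefficient = 1
x_1 = 1.6562, f(x_1) = 0.267154, coefficient = 2
x_2 = 1.8125, f(x_2) = 0.233364, coefficient = 2
x_3 = 1.9688, f(x_3) = 0.205087, coefficient = 2
x_4 = 2.1250, f(x_4) = 0.181303, coefficient = 2
x_5 = 2.2812, f(x_5) = 0.161184, coefficient = 2
x_6 = 2.4375, f(x_6) = 0.144063, coefficient = 2
x_7 = 2.5938, f(x_7) = 0.129407, coefficient = 2
x_8 = 2.7500, f(x_8) = 0.116788, coefficient = 1

I ≈ (0.156250/2) × 3.067604 = 0.239657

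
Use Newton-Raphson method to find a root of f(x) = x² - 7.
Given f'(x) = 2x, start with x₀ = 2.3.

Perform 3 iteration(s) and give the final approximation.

f(x) = x² - 7
f'(x) = 2x
x₀ = 2.3

Newton-Raphson formula: x_{n+1} = x_n - f(x_n)/f'(x_n)

Iteration 1:
  f(2.300000) = -1.710000
  f'(2.300000) = 4.600000
  x_1 = 2.300000 - (-1.710000)/4.600000 = 2.671739
Iteration 2:
  f(2.671739) = 0.138190
  f'(2.671739) = 5.343478
  x_2 = 2.671739 - 0.138190/5.343478 = 2.645878
Iteration 3:
  f(2.645878) = 0.000669
  f'(2.645878) = 5.291755
  x_3 = 2.645878 - 0.000669/5.291755 = 2.645751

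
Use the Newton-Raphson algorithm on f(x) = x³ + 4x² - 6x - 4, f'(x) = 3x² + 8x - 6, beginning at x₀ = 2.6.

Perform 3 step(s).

f(x) = x³ + 4x² - 6x - 4
f'(x) = 3x² + 8x - 6
x₀ = 2.6

Newton-Raphson formula: x_{n+1} = x_n - f(x_n)/f'(x_n)

Iteration 1:
  f(2.600000) = 25.016000
  f'(2.600000) = 35.080000
  x_1 = 2.600000 - 25.016000/35.080000 = 1.886887
Iteration 2:
  f(1.886887) = 5.638015
  f'(1.886887) = 19.776126
  x_2 = 1.886887 - 5.638015/19.776126 = 1.601795
Iteration 3:
  f(1.601795) = 0.762022
  f'(1.601795) = 14.511604
  x_3 = 1.601795 - 0.762022/14.511604 = 1.549284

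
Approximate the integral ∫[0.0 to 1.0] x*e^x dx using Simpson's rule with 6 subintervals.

f(x) = x*e^x
a = 0.0, b = 1.0, n = 6
h = (b - a)/n = 0.166667

Simpson's rule: (h/3)[f(x₀) + 4f(x₁) + 2f(x₂) + ... + f(xₙ)]

x_0 = 0.0000, f(x_0) = 0.000000, coefficient = 1
x_1 = 0.1667, f(x_1) = 0.196893, coefficient = 4
x_2 = 0.3333, f(x_2) = 0.465204, coefficient = 2
x_3 = 0.5000, f(x_3) = 0.824361, coefficient = 4
x_4 = 0.6667, f(x_4) = 1.298489, coefficient = 2
x_5 = 0.8333, f(x_5) = 1.917480, coefficient = 4
x_6 = 1.0000, f(x_6) = 2.718282, coefficient = 1

I ≈ (0.166667/3) × 18.000605 = 1.000034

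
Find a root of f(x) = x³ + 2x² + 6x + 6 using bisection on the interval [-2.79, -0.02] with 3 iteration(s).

f(x) = x³ + 2x² + 6x + 6
Initial interval: [-2.79, -0.02]

Iteration 1:
  c_1 = (-2.790000 + (-0.020000))/2 = -1.405000
  f(c_1) = f(-1.405000) = -1.255455
  f(a) × f(c) ≥ 0, new interval: [-1.405000, -0.020000]
Iteration 2:
  c_2 = (-1.405000 + (-0.020000))/2 = -0.712500
  f(c_2) = f(-0.712500) = 2.378607
  f(a) × f(c) < 0, new interval: [-1.405000, -0.712500]
Iteration 3:
  c_3 = (-1.405000 + (-0.712500))/2 = -1.058750
  f(c_3) = f(-1.058750) = 0.702596
  f(a) × f(c) < 0, new interval: [-1.405000, -1.058750]

After 3 iteration(s), the approximation is c_3 = -1.058750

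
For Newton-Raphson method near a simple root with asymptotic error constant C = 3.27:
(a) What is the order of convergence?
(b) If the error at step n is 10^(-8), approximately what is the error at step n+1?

(a) Newton-Raphson has quadratic (order 2) convergence near simple roots.
    This means |e_{n+1}| ≈ C|e_n|².

(b) With |e_n| = 10^(-8) and C = 3.27:
    |e_{n+1}| ≈ 3.27 × (10^(-8))² = 3.27 × 10^(-16)

(a) 2 (quadratic); (b) |e_{n+1}| ≈ 3.270e-16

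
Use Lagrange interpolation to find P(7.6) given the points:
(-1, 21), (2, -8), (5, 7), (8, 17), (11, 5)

Lagrange interpolation formula:
P(x) = Σ yᵢ × Lᵢ(x)
where Lᵢ(x) = Π_{j≠i} (x - xⱼ)/(xᵢ - xⱼ)

L_0(7.6) = (7.6 - 2)/(-1 - 2) × (7.6 - 5)/(-1 - 5) × (7.6 - 8)/(-1 - 8) × (7.6 - 11)/(-1 - 11) = 0.010186
L_1(7.6) = (7.6 - (-1))/(2 - (-1)) × (7.6 - 5)/(2 - 5) × (7.6 - 8)/(2 - 8) × (7.6 - 11)/(2 - 11) = -0.062571
L_2(7.6) = (7.6 - (-1))/(5 - (-1)) × (7.6 - 2)/(5 - 2) × (7.6 - 8)/(5 - 8) × (7.6 - 11)/(5 - 11) = 0.202153
L_3(7.6) = (7.6 - (-1))/(8 - (-1)) × (7.6 - 2)/(8 - 2) × (7.6 - 5)/(8 - 5) × (7.6 - 11)/(8 - 11) = 0.875997
L_4(7.6) = (7.6 - (-1))/(11 - (-1)) × (7.6 - 2)/(11 - 2) × (7.6 - 5)/(11 - 5) × (7.6 - 8)/(11 - 8) = -0.025765

P(7.6) = 21×L_0(7.6) + (-8)×L_1(7.6) + 7×L_2(7.6) + 17×L_3(7.6) + 5×L_4(7.6)
P(7.6) = 16.892668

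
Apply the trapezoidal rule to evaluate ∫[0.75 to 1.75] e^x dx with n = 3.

f(x) = e^x
a = 0.75, b = 1.75, n = 3
h = (b - a)/n = 0.333333

Trapezoidal rule: (h/2)[f(x₀) + 2f(x₁) + 2f(x₂) + ... + f(xₙ)]

x_0 = 0.7500, f(x_0) = 2.117000, coefficient = 1
x_1 = 1.0833, f(x_1) = 2.954512, coefficient = 2
x_2 = 1.4167, f(x_2) = 4.123353, coefficient = 2
x_3 = 1.7500, f(x_3) = 5.754603, coefficient = 1

I ≈ (0.333333/2) × 22.027332 = 3.671222
Exact value: 3.637603
Error: 0.033619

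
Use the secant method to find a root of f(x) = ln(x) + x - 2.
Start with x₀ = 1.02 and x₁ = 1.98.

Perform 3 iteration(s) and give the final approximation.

f(x) = ln(x) + x - 2
x₀ = 1.02, x₁ = 1.98

Secant formula: x_{n+1} = x_n - f(x_n)(x_n - x_{n-1})/(f(x_n) - f(x_{n-1}))

Iteration 1:
  f(1.020000) = -0.960197
  f(1.980000) = 0.663097
  x_2 = 1.980000 - 0.663097×(1.980000 - 1.020000)/(0.663097 - (-0.960197))
       = 1.587851
Iteration 2:
  f(1.980000) = 0.663097
  f(1.587851) = 0.050233
  x_3 = 1.587851 - 0.050233×(1.587851 - 1.980000)/(0.050233 - 0.663097)
       = 1.555709
Iteration 3:
  f(1.587851) = 0.050233
  f(1.555709) = -0.002359
  x_4 = 1.555709 - (-0.002359)×(1.555709 - 1.587851)/(-0.002359 - 0.050233)
       = 1.557151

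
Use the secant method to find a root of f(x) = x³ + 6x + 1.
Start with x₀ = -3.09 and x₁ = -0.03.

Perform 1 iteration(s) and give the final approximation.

f(x) = x³ + 6x + 1
x₀ = -3.09, x₁ = -0.03

Secant formula: x_{n+1} = x_n - f(x_n)(x_n - x_{n-1})/(f(x_n) - f(x_{n-1}))

Iteration 1:
  f(-3.090000) = -47.043629
  f(-0.030000) = 0.819973
  x_2 = -0.030000 - 0.819973×(-0.030000 - (-3.090000))/(0.819973 - (-47.043629))
       = -0.082422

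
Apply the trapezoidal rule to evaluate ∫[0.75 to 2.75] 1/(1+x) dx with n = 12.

f(x) = 1/(1+x)
a = 0.75, b = 2.75, n = 12
h = (b - a)/n = 0.166667

Trapezoidal rule: (h/2)[f(x₀) + 2f(x₁) + 2f(x₂) + ... + f(xₙ)]

x_0 = 0.7500, f(x_0) = 0.571429, coefficient = 1
x_1 = 0.9167, f(x_1) = 0.521739, coefficient = 2
x_2 = 1.0833, f(x_2) = 0.480000, coefficient = 2
x_3 = 1.2500, f(x_3) = 0.444444, coefficient = 2
x_4 = 1.4167, f(x_4) = 0.413793, coefficient = 2
x_5 = 1.5833, f(x_5) = 0.387097, coefficient = 2
x_6 = 1.7500, f(x_6) = 0.363636, coefficient = 2
x_7 = 1.9167, f(x_7) = 0.342857, coefficient = 2
x_8 = 2.0833, f(x_8) = 0.324324, coefficient = 2
x_9 = 2.2500, f(x_9) = 0.307692, coefficient = 2
x_10 = 2.4167, f(x_10) = 0.292683, coefficient = 2
x_11 = 2.5833, f(x_11) = 0.279070, coefficient = 2
x_12 = 2.7500, f(x_12) = 0.266667, coefficient = 1

I ≈ (0.166667/2) × 9.152768 = 0.762731
Exact value: 0.762140
Error: 0.000591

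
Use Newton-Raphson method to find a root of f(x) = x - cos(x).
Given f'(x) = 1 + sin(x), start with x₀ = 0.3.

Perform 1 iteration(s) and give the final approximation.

f(x) = x - cos(x)
f'(x) = 1 + sin(x)
x₀ = 0.3

Newton-Raphson formula: x_{n+1} = x_n - f(x_n)/f'(x_n)

Iteration 1:
  f(0.300000) = -0.655336
  f'(0.300000) = 1.295520
  x_1 = 0.300000 - (-0.655336)/1.295520 = 0.805848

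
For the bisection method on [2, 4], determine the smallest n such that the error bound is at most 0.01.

We need (b-a)/2^n ≤ 0.01
(4 - 2)/2^n ≤ 0.01
2/2^n ≤ 0.01
2^n ≥ 200
n ≥ log₂(200) = 7.64
n ≥ 8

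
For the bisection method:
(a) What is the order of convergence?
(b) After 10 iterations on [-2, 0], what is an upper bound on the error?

(a) Bisection has linear (order 1) convergence; the error is halved each step.

(b) Error bound = (b-a)/2^n = (0 - (-2))/2^{10}
    = 2/2^{10}

(a) 1 (linear); (b) error ≤ 1.95e-03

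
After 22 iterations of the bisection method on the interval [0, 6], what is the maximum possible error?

Bisection error bound: |error| ≤ (b-a)/2^n
|error| ≤ (6 - 0)/2^22 = 6/2^22
|error| ≤ 0.0000014305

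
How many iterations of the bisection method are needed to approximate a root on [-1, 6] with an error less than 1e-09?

We need (b-a)/2^n ≤ 1e-09
(6 - (-1))/2^n ≤ 1e-09
7/2^n ≤ 1e-09
2^n ≥ 7000000000
n ≥ log₂(7000000000) = 32.70
n ≥ 33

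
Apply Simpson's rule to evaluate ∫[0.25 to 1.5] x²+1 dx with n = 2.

f(x) = x²+1
a = 0.25, b = 1.5, n = 2
h = (b - a)/n = 0.625000

Simpson's rule: (h/3)[f(x₀) + 4f(x₁) + 2f(x₂) + ... + f(xₙ)]

x_0 = 0.2500, f(x_0) = 1.062500, coefficient = 1
x_1 = 0.8750, f(x_1) = 1.765625, coefficient = 4
x_2 = 1.5000, f(x_2) = 3.250000, coefficient = 1

I ≈ (0.625000/3) × 11.375000 = 2.369792
Exact value: 2.369792
Error: 0.000000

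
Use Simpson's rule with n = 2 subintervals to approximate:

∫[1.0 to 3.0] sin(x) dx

f(x) = sin(x)
a = 1.0, b = 3.0, n = 2
h = (b - a)/n = 1.000000

Simpson's rule: (h/3)[f(x₀) + 4f(x₁) + 2f(x₂) + ... + f(xₙ)]

x_0 = 1.0000, f(x_0) = 0.841471, coefficient = 1
x_1 = 2.0000, f(x_1) = 0.909297, coefficient = 4
x_2 = 3.0000, f(x_2) = 0.141120, coefficient = 1

I ≈ (1.000000/3) × 4.619781 = 1.539927
Exact value: 1.530295
Error: 0.009632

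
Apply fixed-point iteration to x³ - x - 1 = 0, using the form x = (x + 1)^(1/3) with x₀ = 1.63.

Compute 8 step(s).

Equation: x³ - x - 1 = 0
Fixed-point form: x = (x + 1)^(1/3)
x₀ = 1.63

x_1 = g(1.630000) = 1.380337
x_2 = g(1.380337) = 1.335200
x_3 = g(1.335200) = 1.326706
x_4 = g(1.326706) = 1.325095
x_5 = g(1.325095) = 1.324790
x_6 = g(1.324790) = 1.324732
x_7 = g(1.324732) = 1.324721
x_8 = g(1.324721) = 1.324718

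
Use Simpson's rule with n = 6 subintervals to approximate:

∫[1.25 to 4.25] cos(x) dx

f(x) = cos(x)
a = 1.25, b = 4.25, n = 6
h = (b - a)/n = 0.500000

Simpson's rule: (h/3)[f(x₀) + 4f(x₁) + 2f(x₂) + ... + f(xₙ)]

x_0 = 1.2500, f(x_0) = 0.315322, coefficient = 1
x_1 = 1.7500, f(x_1) = -0.178246, coefficient = 4
x_2 = 2.2500, f(x_2) = -0.628174, coefficient = 2
x_3 = 2.7500, f(x_3) = -0.924302, coefficient = 4
x_4 = 3.2500, f(x_4) = -0.994130, coefficient = 2
x_5 = 3.7500, f(x_5) = -0.820559, coefficient = 4
x_6 = 4.2500, f(x_6) = -0.446087, coefficient = 1

I ≈ (0.500000/3) × -11.067803 = -1.844634
Exact value: -1.843974
Error: 0.000660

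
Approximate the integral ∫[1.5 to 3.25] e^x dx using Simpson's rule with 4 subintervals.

f(x) = e^x
a = 1.5, b = 3.25, n = 4
h = (b - a)/n = 0.437500

Simpson's rule: (h/3)[f(x₀) + 4f(x₁) + 2f(x₂) + ... + f(xₙ)]

x_0 = 1.5000, f(x_0) = 4.481689, coefficient = 1
x_1 = 1.9375, f(x_1) = 6.941376, coefficient = 4
x_2 = 2.3750, f(x_2) = 10.751013, coefficient = 2
x_3 = 2.8125, f(x_3) = 16.651495, coefficient = 4
x_4 = 3.2500, f(x_4) = 25.790340, coefficient = 1

I ≈ (0.437500/3) × 146.145538 = 21.312891
Exact value: 21.308651
Error: 0.004240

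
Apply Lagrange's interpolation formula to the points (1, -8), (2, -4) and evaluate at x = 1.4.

Lagrange interpolation formula:
P(x) = Σ yᵢ × Lᵢ(x)
where Lᵢ(x) = Π_{j≠i} (x - xⱼ)/(xᵢ - xⱼ)

L_0(1.4) = (1.4 - 2)/(1 - 2) = 0.600000
L_1(1.4) = (1.4 - 1)/(2 - 1) = 0.400000

P(1.4) = (-8)×L_0(1.4) + (-4)×L_1(1.4)
P(1.4) = -6.400000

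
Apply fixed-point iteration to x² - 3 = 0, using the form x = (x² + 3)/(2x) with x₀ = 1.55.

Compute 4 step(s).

Equation: x² - 3 = 0
Fixed-point form: x = (x² + 3)/(2x)
x₀ = 1.55

x_1 = g(1.550000) = 1.742742
x_2 = g(1.742742) = 1.732084
x_3 = g(1.732084) = 1.732051
x_4 = g(1.732051) = 1.732051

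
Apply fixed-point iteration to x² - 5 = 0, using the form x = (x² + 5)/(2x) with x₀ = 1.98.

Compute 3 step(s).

Equation: x² - 5 = 0
Fixed-point form: x = (x² + 5)/(2x)
x₀ = 1.98

x_1 = g(1.980000) = 2.252626
x_2 = g(2.252626) = 2.236129
x_3 = g(2.236129) = 2.236068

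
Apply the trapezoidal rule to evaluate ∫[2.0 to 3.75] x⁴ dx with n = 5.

f(x) = x⁴
a = 2.0, b = 3.75, n = 5
h = (b - a)/n = 0.350000

Trapezoidal rule: (h/2)[f(x₀) + 2f(x₁) + 2f(x₂) + ... + f(xₙ)]

x_0 = 2.0000, f(x_0) = 16.000000, coefficient = 1
x_1 = 2.3500, f(x_1) = 30.498006, coefficient = 2
x_2 = 2.7000, f(x_2) = 53.144100, coefficient = 2
x_3 = 3.0500, f(x_3) = 86.536506, coefficient = 2
x_4 = 3.4000, f(x_4) = 133.633600, coefficient = 2
x_5 = 3.7500, f(x_5) = 197.753906, coefficient = 1

I ≈ (0.350000/2) × 821.378331 = 143.741208
Exact value: 141.915430
Error: 1.825778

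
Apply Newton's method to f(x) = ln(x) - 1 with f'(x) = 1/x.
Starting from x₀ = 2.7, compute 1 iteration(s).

f(x) = ln(x) - 1
f'(x) = 1/x
x₀ = 2.7

Newton-Raphson formula: x_{n+1} = x_n - f(x_n)/f'(x_n)

Iteration 1:
  f(2.700000) = -0.006748
  f'(2.700000) = 0.370370
  x_1 = 2.700000 - (-0.006748)/0.370370 = 2.718220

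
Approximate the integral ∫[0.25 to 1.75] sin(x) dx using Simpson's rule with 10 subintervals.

f(x) = sin(x)
a = 0.25, b = 1.75, n = 10
h = (b - a)/n = 0.150000

Simpson's rule: (h/3)[f(x₀) + 4f(x₁) + 2f(x₂) + ... + f(xₙ)]

x_0 = 0.2500, f(x_0) = 0.247404, coefficient = 1
x_1 = 0.4000, f(x_1) = 0.389418, coefficient = 4
x_2 = 0.5500, f(x_2) = 0.522687, coefficient = 2
x_3 = 0.7000, f(x_3) = 0.644218, coefficient = 4
x_4 = 0.8500, f(x_4) = 0.751280, coefficient = 2
x_5 = 1.0000, f(x_5) = 0.841471, coefficient = 4
x_6 = 1.1500, f(x_6) = 0.912764, coefficient = 2
x_7 = 1.3000, f(x_7) = 0.963558, coefficient = 4
x_8 = 1.4500, f(x_8) = 0.992713, coefficient = 2
x_9 = 1.6000, f(x_9) = 0.999574, coefficient = 4
x_10 = 1.7500, f(x_10) = 0.983986, coefficient = 1

I ≈ (0.150000/3) × 22.943234 = 1.147162
Exact value: 1.147158
Error: 0.000003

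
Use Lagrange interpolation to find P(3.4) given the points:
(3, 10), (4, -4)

Lagrange interpolation formula:
P(x) = Σ yᵢ × Lᵢ(x)
where Lᵢ(x) = Π_{j≠i} (x - xⱼ)/(xᵢ - xⱼ)

L_0(3.4) = (3.4 - 4)/(3 - 4) = 0.600000
L_1(3.4) = (3.4 - 3)/(4 - 3) = 0.400000

P(3.4) = 10×L_0(3.4) + (-4)×L_1(3.4)
P(3.4) = 4.400000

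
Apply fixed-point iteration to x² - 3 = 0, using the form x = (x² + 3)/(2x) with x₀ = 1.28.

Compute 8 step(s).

Equation: x² - 3 = 0
Fixed-point form: x = (x² + 3)/(2x)
x₀ = 1.28

x_1 = g(1.280000) = 1.811875
x_2 = g(1.811875) = 1.733809
x_3 = g(1.733809) = 1.732052
x_4 = g(1.732052) = 1.732051
x_5 = g(1.732051) = 1.732051
x_6 = g(1.732051) = 1.732051
x_7 = g(1.732051) = 1.732051
x_8 = g(1.732051) = 1.732051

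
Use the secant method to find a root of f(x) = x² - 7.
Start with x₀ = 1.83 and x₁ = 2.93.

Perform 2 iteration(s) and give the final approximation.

f(x) = x² - 7
x₀ = 1.83, x₁ = 2.93

Secant formula: x_{n+1} = x_n - f(x_n)(x_n - x_{n-1})/(f(x_n) - f(x_{n-1}))

Iteration 1:
  f(1.830000) = -3.651100
  f(2.930000) = 1.584900
  x_2 = 2.930000 - 1.584900×(2.930000 - 1.830000)/(1.584900 - (-3.651100))
       = 2.597038
Iteration 2:
  f(2.930000) = 1.584900
  f(2.597038) = -0.255395
  x_3 = 2.597038 - (-0.255395)×(2.597038 - 2.930000)/(-0.255395 - 1.584900)
       = 2.643246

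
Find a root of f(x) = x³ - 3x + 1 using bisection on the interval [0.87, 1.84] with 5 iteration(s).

f(x) = x³ - 3x + 1
Initial interval: [0.87, 1.84]

Iteration 1:
  c_1 = (0.870000 + 1.840000)/2 = 1.355000
  f(c_1) = f(1.355000) = -0.577186
  f(a) × f(c) ≥ 0, new interval: [1.355000, 1.840000]
Iteration 2:
  c_2 = (1.355000 + 1.840000)/2 = 1.597500
  f(c_2) = f(1.597500) = 0.284330
  f(a) × f(c) < 0, new interval: [1.355000, 1.597500]
Iteration 3:
  c_3 = (1.355000 + 1.597500)/2 = 1.476250
  f(c_3) = f(1.476250) = -0.211538
  f(a) × f(c) ≥ 0, new interval: [1.476250, 1.597500]
Iteration 4:
  c_4 = (1.476250 + 1.597500)/2 = 1.536875
  f(c_4) = f(1.536875) = 0.019450
  f(a) × f(c) < 0, new interval: [1.476250, 1.536875]
Iteration 5:
  c_5 = (1.476250 + 1.536875)/2 = 1.506563
  f(c_5) = f(1.506563) = -0.100197
  f(a) × f(c) ≥ 0, new interval: [1.506563, 1.536875]

After 5 iteration(s), the approximation is c_5 = 1.506563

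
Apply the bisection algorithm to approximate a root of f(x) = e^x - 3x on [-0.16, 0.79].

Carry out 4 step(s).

f(x) = e^x - 3x
Initial interval: [-0.16, 0.79]

Iteration 1:
  c_1 = (-0.160000 + 0.790000)/2 = 0.315000
  f(c_1) = f(0.315000) = 0.425259
  f(a) × f(c) ≥ 0, new interval: [0.315000, 0.790000]
Iteration 2:
  c_2 = (0.315000 + 0.790000)/2 = 0.552500
  f(c_2) = f(0.552500) = 0.080092
  f(a) × f(c) ≥ 0, new interval: [0.552500, 0.790000]
Iteration 3:
  c_3 = (0.552500 + 0.790000)/2 = 0.671250
  f(c_3) = f(0.671250) = -0.057068
  f(a) × f(c) < 0, new interval: [0.552500, 0.671250]
Iteration 4:
  c_4 = (0.552500 + 0.671250)/2 = 0.611875
  f(c_4) = f(0.611875) = 0.008260
  f(a) × f(c) ≥ 0, new interval: [0.611875, 0.671250]

After 4 iteration(s), the approximation is c_4 = 0.611875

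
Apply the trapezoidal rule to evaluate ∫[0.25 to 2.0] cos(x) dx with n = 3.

f(x) = cos(x)
a = 0.25, b = 2.0, n = 3
h = (b - a)/n = 0.583333

Trapezoidal rule: (h/2)[f(x₀) + 2f(x₁) + 2f(x₂) + ... + f(xₙ)]

x_0 = 0.2500, f(x_0) = 0.968912, coefficient = 1
x_1 = 0.8333, f(x_1) = 0.672412, coefficient = 2
x_2 = 1.4167, f(x_2) = 0.153520, coefficient = 2
x_3 = 2.0000, f(x_3) = -0.416147, coefficient = 1

I ≈ (0.583333/2) × 2.204630 = 0.643017
Exact value: 0.661893
Error: 0.018876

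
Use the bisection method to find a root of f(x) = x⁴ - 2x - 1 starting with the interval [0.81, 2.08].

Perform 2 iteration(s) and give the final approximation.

f(x) = x⁴ - 2x - 1
Initial interval: [0.81, 2.08]

Iteration 1:
  c_1 = (0.810000 + 2.080000)/2 = 1.445000
  f(c_1) = f(1.445000) = 0.469848
  f(a) × f(c) < 0, new interval: [0.810000, 1.445000]
Iteration 2:
  c_2 = (0.810000 + 1.445000)/2 = 1.127500
  f(c_2) = f(1.127500) = -1.638908
  f(a) × f(c) ≥ 0, new interval: [1.127500, 1.445000]

After 2 iteration(s), the approximation is c_2 = 1.127500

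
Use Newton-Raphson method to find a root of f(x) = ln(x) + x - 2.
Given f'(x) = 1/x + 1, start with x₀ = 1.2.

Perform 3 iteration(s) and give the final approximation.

f(x) = ln(x) + x - 2
f'(x) = 1/x + 1
x₀ = 1.2

Newton-Raphson formula: x_{n+1} = x_n - f(x_n)/f'(x_n)

Iteration 1:
  f(1.200000) = -0.617678
  f'(1.200000) = 1.833333
  x_1 = 1.200000 - (-0.617678)/1.833333 = 1.536916
Iteration 2:
  f(1.536916) = -0.033307
  f'(1.536916) = 1.650654
  x_2 = 1.536916 - (-0.033307)/1.650654 = 1.557094
Iteration 3:
  f(1.557094) = -0.000085
  f'(1.557094) = 1.642222
  x_3 = 1.557094 - (-0.000085)/1.642222 = 1.557146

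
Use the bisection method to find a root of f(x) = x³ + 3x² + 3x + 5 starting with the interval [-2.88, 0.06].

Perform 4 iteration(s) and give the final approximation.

f(x) = x³ + 3x² + 3x + 5
Initial interval: [-2.88, 0.06]

Iteration 1:
  c_1 = (-2.880000 + 0.060000)/2 = -1.410000
  f(c_1) = f(-1.410000) = 3.931079
  f(a) × f(c) < 0, new interval: [-2.880000, -1.410000]
Iteration 2:
  c_2 = (-2.880000 + (-1.410000))/2 = -2.145000
  f(c_2) = f(-2.145000) = 2.498876
  f(a) × f(c) < 0, new interval: [-2.880000, -2.145000]
Iteration 3:
  c_3 = (-2.880000 + (-2.145000))/2 = -2.512500
  f(c_3) = f(-2.512500) = 0.539920
  f(a) × f(c) < 0, new interval: [-2.880000, -2.512500]
Iteration 4:
  c_4 = (-2.880000 + (-2.512500))/2 = -2.696250
  f(c_4) = f(-2.696250) = -0.880559
  f(a) × f(c) ≥ 0, new interval: [-2.696250, -2.512500]

After 4 iteration(s), the approximation is c_4 = -2.696250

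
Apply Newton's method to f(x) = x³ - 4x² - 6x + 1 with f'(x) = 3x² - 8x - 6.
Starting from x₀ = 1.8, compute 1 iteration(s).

f(x) = x³ - 4x² - 6x + 1
f'(x) = 3x² - 8x - 6
x₀ = 1.8

Newton-Raphson formula: x_{n+1} = x_n - f(x_n)/f'(x_n)

Iteration 1:
  f(1.800000) = -16.928000
  f'(1.800000) = -10.680000
  x_1 = 1.800000 - (-16.928000)/(-10.680000) = 0.214981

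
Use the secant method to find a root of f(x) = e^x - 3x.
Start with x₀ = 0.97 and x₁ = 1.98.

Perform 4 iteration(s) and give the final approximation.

f(x) = e^x - 3x
x₀ = 0.97, x₁ = 1.98

Secant formula: x_{n+1} = x_n - f(x_n)(x_n - x_{n-1})/(f(x_n) - f(x_{n-1}))

Iteration 1:
  f(0.970000) = -0.272056
  f(1.980000) = 1.302743
  x_2 = 1.980000 - 1.302743×(1.980000 - 0.970000)/(1.302743 - (-0.272056))
       = 1.144483
Iteration 2:
  f(1.980000) = 1.302743
  f(1.144483) = -0.292632
  x_3 = 1.144483 - (-0.292632)×(1.144483 - 1.980000)/(-0.292632 - 1.302743)
       = 1.297738
Iteration 3:
  f(1.144483) = -0.292632
  f(1.297738) = -0.232208
  x_4 = 1.297738 - (-0.232208)×(1.297738 - 1.144483)/(-0.232208 - (-0.292632))
       = 1.886692
Iteration 4:
  f(1.297738) = -0.232208
  f(1.886692) = 0.937433
  x_5 = 1.886692 - 0.937433×(1.886692 - 1.297738)/(0.937433 - (-0.232208))
       = 1.414663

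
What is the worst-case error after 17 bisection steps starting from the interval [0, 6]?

Bisection error bound: |error| ≤ (b-a)/2^n
|error| ≤ (6 - 0)/2^17 = 6/2^17
|error| ≤ 0.0000457764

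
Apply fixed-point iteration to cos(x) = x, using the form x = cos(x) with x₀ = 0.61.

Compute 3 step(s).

Equation: cos(x) = x
Fixed-point form: x = cos(x)
x₀ = 0.61

x_1 = g(0.610000) = 0.819648
x_2 = g(0.819648) = 0.682479
x_3 = g(0.682479) = 0.776012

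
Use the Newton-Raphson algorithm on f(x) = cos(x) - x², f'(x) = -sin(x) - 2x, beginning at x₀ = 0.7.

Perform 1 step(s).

f(x) = cos(x) - x²
f'(x) = -sin(x) - 2x
x₀ = 0.7

Newton-Raphson formula: x_{n+1} = x_n - f(x_n)/f'(x_n)

Iteration 1:
  f(0.700000) = 0.274842
  f'(0.700000) = -2.044218
  x_1 = 0.700000 - 0.274842/(-2.044218) = 0.834449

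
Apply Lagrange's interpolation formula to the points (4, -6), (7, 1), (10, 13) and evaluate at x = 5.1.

Lagrange interpolation formula:
P(x) = Σ yᵢ × Lᵢ(x)
where Lᵢ(x) = Π_{j≠i} (x - xⱼ)/(xᵢ - xⱼ)

L_0(5.1) = (5.1 - 7)/(4 - 7) × (5.1 - 10)/(4 - 10) = 0.517222
L_1(5.1) = (5.1 - 4)/(7 - 4) × (5.1 - 10)/(7 - 10) = 0.598889
L_2(5.1) = (5.1 - 4)/(10 - 4) × (5.1 - 7)/(10 - 7) = -0.116111

P(5.1) = (-6)×L_0(5.1) + 1×L_1(5.1) + 13×L_2(5.1)
P(5.1) = -4.013889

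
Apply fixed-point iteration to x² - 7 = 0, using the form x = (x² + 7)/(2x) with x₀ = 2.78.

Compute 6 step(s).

Equation: x² - 7 = 0
Fixed-point form: x = (x² + 7)/(2x)
x₀ = 2.78

x_1 = g(2.780000) = 2.648993
x_2 = g(2.648993) = 2.645753
x_3 = g(2.645753) = 2.645751
x_4 = g(2.645751) = 2.645751
x_5 = g(2.645751) = 2.645751
x_6 = g(2.645751) = 2.645751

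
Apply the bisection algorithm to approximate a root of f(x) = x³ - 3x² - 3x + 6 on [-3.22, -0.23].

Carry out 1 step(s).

f(x) = x³ - 3x² - 3x + 6
Initial interval: [-3.22, -0.23]

Iteration 1:
  c_1 = (-3.220000 + (-0.230000))/2 = -1.725000
  f(c_1) = f(-1.725000) = -2.884828
  f(a) × f(c) ≥ 0, new interval: [-1.725000, -0.230000]

After 1 iteration(s), the approximation is c_1 = -1.725000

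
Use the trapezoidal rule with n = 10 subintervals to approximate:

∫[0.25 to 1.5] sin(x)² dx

f(x) = sin(x)²
a = 0.25, b = 1.5, n = 10
h = (b - a)/n = 0.125000

Trapezoidal rule: (h/2)[f(x₀) + 2f(x₁) + 2f(x₂) + ... + f(xₙ)]

x_0 = 0.2500, f(x_0) = 0.061209, coefficient = 1
x_1 = 0.3750, f(x_1) = 0.134156, coefficient = 2
x_2 = 0.5000, f(x_2) = 0.229849, coefficient = 2
x_3 = 0.6250, f(x_3) = 0.342339, coefficient = 2
x_4 = 0.7500, f(x_4) = 0.464631, coefficient = 2
x_5 = 0.8750, f(x_5) = 0.589123, coefficient = 2
x_6 = 1.0000, f(x_6) = 0.708073, coefficient = 2
x_7 = 1.1250, f(x_7) = 0.814087, coefficient = 2
x_8 = 1.2500, f(x_8) = 0.900572, coefficient = 2
x_9 = 1.3750, f(x_9) = 0.962151, coefficient = 2
x_10 = 1.5000, f(x_10) = 0.994996, coefficient = 1

I ≈ (0.125000/2) × 11.346167 = 0.709135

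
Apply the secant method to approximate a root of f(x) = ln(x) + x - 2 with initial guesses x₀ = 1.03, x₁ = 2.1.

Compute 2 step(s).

f(x) = ln(x) + x - 2
x₀ = 1.03, x₁ = 2.1

Secant formula: x_{n+1} = x_n - f(x_n)(x_n - x_{n-1})/(f(x_n) - f(x_{n-1}))

Iteration 1:
  f(1.030000) = -0.940441
  f(2.100000) = 0.841937
  x_2 = 2.100000 - 0.841937×(2.100000 - 1.030000)/(0.841937 - (-0.940441))
       = 1.594567
Iteration 2:
  f(2.100000) = 0.841937
  f(1.594567) = 0.061169
  x_3 = 1.594567 - 0.061169×(1.594567 - 2.100000)/(0.061169 - 0.841937)
       = 1.554969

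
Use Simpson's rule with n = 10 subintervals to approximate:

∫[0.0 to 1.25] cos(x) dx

f(x) = cos(x)
a = 0.0, b = 1.25, n = 10
h = (b - a)/n = 0.125000

Simpson's rule: (h/3)[f(x₀) + 4f(x₁) + 2f(x₂) + ... + f(xₙ)]

x_0 = 0.0000, f(x_0) = 1.000000, coefficient = 1
x_1 = 0.1250, f(x_1) = 0.992198, coefficient = 4
x_2 = 0.2500, f(x_2) = 0.968912, coefficient = 2
x_3 = 0.3750, f(x_3) = 0.930508, coefficient = 4
x_4 = 0.5000, f(x_4) = 0.877583, coefficient = 2
x_5 = 0.6250, f(x_5) = 0.810963, coefficient = 4
x_6 = 0.7500, f(x_6) = 0.731689, coefficient = 2
x_7 = 0.8750, f(x_7) = 0.640997, coefficient = 4
x_8 = 1.0000, f(x_8) = 0.540302, coefficient = 2
x_9 = 1.1250, f(x_9) = 0.431177, coefficient = 4
x_10 = 1.2500, f(x_10) = 0.315322, coefficient = 1

I ≈ (0.125000/3) × 22.775662 = 0.948986
Exact value: 0.948985
Error: 0.000001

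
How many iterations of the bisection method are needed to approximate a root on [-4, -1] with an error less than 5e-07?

We need (b-a)/2^n ≤ 5e-07
(-1 - (-4))/2^n ≤ 5e-07
3/2^n ≤ 5e-07
2^n ≥ 6000000
n ≥ log₂(6000000) = 22.52
n ≥ 23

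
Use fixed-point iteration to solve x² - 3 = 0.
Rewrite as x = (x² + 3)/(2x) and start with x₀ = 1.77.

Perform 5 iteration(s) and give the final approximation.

Equation: x² - 3 = 0
Fixed-point form: x = (x² + 3)/(2x)
x₀ = 1.77

x_1 = g(1.770000) = 1.732458
x_2 = g(1.732458) = 1.732051
x_3 = g(1.732051) = 1.732051
x_4 = g(1.732051) = 1.732051
x_5 = g(1.732051) = 1.732051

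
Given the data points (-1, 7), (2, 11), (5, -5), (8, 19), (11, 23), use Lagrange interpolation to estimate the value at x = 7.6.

Lagrange interpolation formula:
P(x) = Σ yᵢ × Lᵢ(x)
where Lᵢ(x) = Π_{j≠i} (x - xⱼ)/(xᵢ - xⱼ)

L_0(7.6) = (7.6 - 2)/(-1 - 2) × (7.6 - 5)/(-1 - 5) × (7.6 - 8)/(-1 - 8) × (7.6 - 11)/(-1 - 11) = 0.010186
L_1(7.6) = (7.6 - (-1))/(2 - (-1)) × (7.6 - 5)/(2 - 5) × (7.6 - 8)/(2 - 8) × (7.6 - 11)/(2 - 11) = -0.062571
L_2(7.6) = (7.6 - (-1))/(5 - (-1)) × (7.6 - 2)/(5 - 2) × (7.6 - 8)/(5 - 8) × (7.6 - 11)/(5 - 11) = 0.202153
L_3(7.6) = (7.6 - (-1))/(8 - (-1)) × (7.6 - 2)/(8 - 2) × (7.6 - 5)/(8 - 5) × (7.6 - 11)/(8 - 11) = 0.875997
L_4(7.6) = (7.6 - (-1))/(11 - (-1)) × (7.6 - 2)/(11 - 2) × (7.6 - 5)/(11 - 5) × (7.6 - 8)/(11 - 8) = -0.025765

P(7.6) = 7×L_0(7.6) + 11×L_1(7.6) + (-5)×L_2(7.6) + 19×L_3(7.6) + 23×L_4(7.6)
P(7.6) = 14.423605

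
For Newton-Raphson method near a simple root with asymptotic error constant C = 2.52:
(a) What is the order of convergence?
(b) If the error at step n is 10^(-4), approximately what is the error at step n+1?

(a) Newton-Raphson has quadratic (order 2) convergence near simple roots.
    This means |e_{n+1}| ≈ C|e_n|².

(b) With |e_n| = 10^(-4) and C = 2.52:
    |e_{n+1}| ≈ 2.52 × (10^(-4))² = 2.52 × 10^(-8)

(a) 2 (quadratic); (b) |e_{n+1}| ≈ 2.520e-08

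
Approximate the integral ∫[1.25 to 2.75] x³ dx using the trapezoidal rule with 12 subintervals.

f(x) = x³
a = 1.25, b = 2.75, n = 12
h = (b - a)/n = 0.125000

Trapezoidal rule: (h/2)[f(x₀) + 2f(x₁) + 2f(x₂) + ... + f(xₙ)]

x_0 = 1.2500, f(x_0) = 1.953125, coefficient = 1
x_1 = 1.3750, f(x_1) = 2.599609, coefficient = 2
x_2 = 1.5000, f(x_2) = 3.375000, coefficient = 2
x_3 = 1.6250, f(x_3) = 4.291016, coefficient = 2
x_4 = 1.7500, f(x_4) = 5.359375, coefficient = 2
x_5 = 1.8750, f(x_5) = 6.591797, coefficient = 2
x_6 = 2.0000, f(x_6) = 8.000000, coefficient = 2
x_7 = 2.1250, f(x_7) = 9.595703, coefficient = 2
x_8 = 2.2500, f(x_8) = 11.390625, coefficient = 2
x_9 = 2.3750, f(x_9) = 13.396484, coefficient = 2
x_10 = 2.5000, f(x_10) = 15.625000, coefficient = 2
x_11 = 2.6250, f(x_11) = 18.087891, coefficient = 2
x_12 = 2.7500, f(x_12) = 20.796875, coefficient = 1

I ≈ (0.125000/2) × 219.375000 = 13.710938
Exact value: 13.687500
Error: 0.023438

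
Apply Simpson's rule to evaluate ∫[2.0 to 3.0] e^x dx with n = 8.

f(x) = e^x
a = 2.0, b = 3.0, n = 8
h = (b - a)/n = 0.125000

Simpson's rule: (h/3)[f(x₀) + 4f(x₁) + 2f(x₂) + ... + f(xₙ)]

x_0 = 2.0000, f(x_0) = 7.389056, coefficient = 1
x_1 = 2.1250, f(x_1) = 8.372897, coefficient = 4
x_2 = 2.2500, f(x_2) = 9.487736, coefficient = 2
x_3 = 2.3750, f(x_3) = 10.751013, coefficient = 4
x_4 = 2.5000, f(x_4) = 12.182494, coefficient = 2
x_5 = 2.6250, f(x_5) = 13.804574, coefficient = 4
x_6 = 2.7500, f(x_6) = 15.642632, coefficient = 2
x_7 = 2.8750, f(x_7) = 17.725424, coefficient = 4
x_8 = 3.0000, f(x_8) = 20.085537, coefficient = 1

I ≈ (0.125000/3) × 304.715952 = 12.696498
Exact value: 12.696481
Error: 0.000017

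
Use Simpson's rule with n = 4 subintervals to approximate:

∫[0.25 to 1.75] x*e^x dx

f(x) = x*e^x
a = 0.25, b = 1.75, n = 4
h = (b - a)/n = 0.375000

Simpson's rule: (h/3)[f(x₀) + 4f(x₁) + 2f(x₂) + ... + f(xₙ)]

x_0 = 0.2500, f(x_0) = 0.321006, coefficient = 1
x_1 = 0.6250, f(x_1) = 1.167654, coefficient = 4
x_2 = 1.0000, f(x_2) = 2.718282, coefficient = 2
x_3 = 1.3750, f(x_3) = 5.438230, coefficient = 4
x_4 = 1.7500, f(x_4) = 10.070555, coefficient = 1

I ≈ (0.375000/3) × 42.251662 = 5.281458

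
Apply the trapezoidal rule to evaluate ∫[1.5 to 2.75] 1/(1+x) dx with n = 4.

f(x) = 1/(1+x)
a = 1.5, b = 2.75, n = 4
h = (b - a)/n = 0.312500

Trapezoidal rule: (h/2)[f(x₀) + 2f(x₁) + 2f(x₂) + ... + f(xₙ)]

x_0 = 1.5000, f(x_0) = 0.400000, coefficient = 1
x_1 = 1.8125, f(x_1) = 0.355556, coefficient = 2
x_2 = 2.1250, f(x_2) = 0.320000, coefficient = 2
x_3 = 2.4375, f(x_3) = 0.290909, coefficient = 2
x_4 = 2.7500, f(x_4) = 0.266667, coefficient = 1

I ≈ (0.312500/2) × 2.599596 = 0.406187
Exact value: 0.405465
Error: 0.000722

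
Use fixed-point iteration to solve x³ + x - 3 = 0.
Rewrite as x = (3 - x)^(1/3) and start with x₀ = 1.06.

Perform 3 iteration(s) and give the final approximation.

Equation: x³ + x - 3 = 0
Fixed-point form: x = (3 - x)^(1/3)
x₀ = 1.06

x_1 = g(1.060000) = 1.247194
x_2 = g(1.247194) = 1.205715
x_3 = g(1.205715) = 1.215152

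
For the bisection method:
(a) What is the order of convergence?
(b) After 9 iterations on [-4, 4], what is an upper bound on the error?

(a) Bisection has linear (order 1) convergence; the error is halved each step.

(b) Error bound = (b-a)/2^n = (4 - (-4))/2^{9}
    = 8/2^{9}

(a) 1 (linear); (b) error ≤ 1.56e-02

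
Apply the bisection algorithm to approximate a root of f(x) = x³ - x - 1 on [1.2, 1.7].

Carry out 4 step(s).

f(x) = x³ - x - 1
Initial interval: [1.2, 1.7]

Iteration 1:
  c_1 = (1.200000 + 1.700000)/2 = 1.450000
  f(c_1) = f(1.450000) = 0.598625
  f(a) × f(c) < 0, new interval: [1.200000, 1.450000]
Iteration 2:
  c_2 = (1.200000 + 1.450000)/2 = 1.325000
  f(c_2) = f(1.325000) = 0.001203
  f(a) × f(c) < 0, new interval: [1.200000, 1.325000]
Iteration 3:
  c_3 = (1.200000 + 1.325000)/2 = 1.262500
  f(c_3) = f(1.262500) = -0.250193
  f(a) × f(c) ≥ 0, new interval: [1.262500, 1.325000]
Iteration 4:
  c_4 = (1.262500 + 1.325000)/2 = 1.293750
  f(c_4) = f(1.293750) = -0.128285
  f(a) × f(c) ≥ 0, new interval: [1.293750, 1.325000]

After 4 iteration(s), the approximation is c_4 = 1.293750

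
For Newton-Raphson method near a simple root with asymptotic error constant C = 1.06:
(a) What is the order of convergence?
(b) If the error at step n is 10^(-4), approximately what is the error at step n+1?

(a) Newton-Raphson has quadratic (order 2) convergence near simple roots.
    This means |e_{n+1}| ≈ C|e_n|².

(b) With |e_n| = 10^(-4) and C = 1.06:
    |e_{n+1}| ≈ 1.06 × (10^(-4))² = 1.06 × 10^(-8)

(a) 2 (quadratic); (b) |e_{n+1}| ≈ 1.060e-08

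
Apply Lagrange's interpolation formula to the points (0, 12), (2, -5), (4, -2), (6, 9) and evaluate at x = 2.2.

Lagrange interpolation formula:
P(x) = Σ yᵢ × Lᵢ(x)
where Lᵢ(x) = Π_{j≠i} (x - xⱼ)/(xᵢ - xⱼ)

L_0(2.2) = (2.2 - 2)/(0 - 2) × (2.2 - 4)/(0 - 4) × (2.2 - 6)/(0 - 6) = -0.028500
L_1(2.2) = (2.2 - 0)/(2 - 0) × (2.2 - 4)/(2 - 4) × (2.2 - 6)/(2 - 6) = 0.940500
L_2(2.2) = (2.2 - 0)/(4 - 0) × (2.2 - 2)/(4 - 2) × (2.2 - 6)/(4 - 6) = 0.104500
L_3(2.2) = (2.2 - 0)/(6 - 0) × (2.2 - 2)/(6 - 2) × (2.2 - 4)/(6 - 4) = -0.016500

P(2.2) = 12×L_0(2.2) + (-5)×L_1(2.2) + (-2)×L_2(2.2) + 9×L_3(2.2)
P(2.2) = -5.402000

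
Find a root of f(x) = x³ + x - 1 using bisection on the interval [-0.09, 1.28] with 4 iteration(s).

f(x) = x³ + x - 1
Initial interval: [-0.09, 1.28]

Iteration 1:
  c_1 = (-0.090000 + 1.280000)/2 = 0.595000
  f(c_1) = f(0.595000) = -0.194355
  f(a) × f(c) ≥ 0, new interval: [0.595000, 1.280000]
Iteration 2:
  c_2 = (0.595000 + 1.280000)/2 = 0.937500
  f(c_2) = f(0.937500) = 0.761475
  f(a) × f(c) < 0, new interval: [0.595000, 0.937500]
Iteration 3:
  c_3 = (0.595000 + 0.937500)/2 = 0.766250
  f(c_3) = f(0.766250) = 0.216145
  f(a) × f(c) < 0, new interval: [0.595000, 0.766250]
Iteration 4:
  c_4 = (0.595000 + 0.766250)/2 = 0.680625
  f(c_4) = f(0.680625) = -0.004075
  f(a) × f(c) ≥ 0, new interval: [0.680625, 0.766250]

After 4 iteration(s), the approximation is c_4 = 0.680625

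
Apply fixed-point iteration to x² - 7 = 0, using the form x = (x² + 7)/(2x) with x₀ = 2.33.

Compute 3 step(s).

Equation: x² - 7 = 0
Fixed-point form: x = (x² + 7)/(2x)
x₀ = 2.33

x_1 = g(2.330000) = 2.667146
x_2 = g(2.667146) = 2.645837
x_3 = g(2.645837) = 2.645751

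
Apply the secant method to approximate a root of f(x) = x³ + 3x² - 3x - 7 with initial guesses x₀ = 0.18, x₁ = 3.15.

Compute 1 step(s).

f(x) = x³ + 3x² - 3x - 7
x₀ = 0.18, x₁ = 3.15

Secant formula: x_{n+1} = x_n - f(x_n)(x_n - x_{n-1})/(f(x_n) - f(x_{n-1}))

Iteration 1:
  f(0.180000) = -7.436968
  f(3.150000) = 44.573375
  x_2 = 3.150000 - 44.573375×(3.150000 - 0.180000)/(44.573375 - (-7.436968))
       = 0.604681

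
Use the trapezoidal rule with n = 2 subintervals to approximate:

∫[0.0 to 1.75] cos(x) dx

f(x) = cos(x)
a = 0.0, b = 1.75, n = 2
h = (b - a)/n = 0.875000

Trapezoidal rule: (h/2)[f(x₀) + 2f(x₁) + 2f(x₂) + ... + f(xₙ)]

x_0 = 0.0000, f(x_0) = 1.000000, coefficient = 1
x_1 = 0.8750, f(x_1) = 0.640997, coefficient = 2
x_2 = 1.7500, f(x_2) = -0.178246, coefficient = 1

I ≈ (0.875000/2) × 2.103748 = 0.920390
Exact value: 0.983986
Error: 0.063596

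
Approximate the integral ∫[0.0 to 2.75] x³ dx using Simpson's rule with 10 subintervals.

f(x) = x³
a = 0.0, b = 2.75, n = 10
h = (b - a)/n = 0.275000

Simpson's rule: (h/3)[f(x₀) + 4f(x₁) + 2f(x₂) + ... + f(xₙ)]

x_0 = 0.0000, f(x_0) = 0.000000, coefficient = 1
x_1 = 0.2750, f(x_1) = 0.020797, coefficient = 4
x_2 = 0.5500, f(x_2) = 0.166375, coefficient = 2
x_3 = 0.8250, f(x_3) = 0.561516, coefficient = 4
x_4 = 1.1000, f(x_4) = 1.331000, coefficient = 2
x_5 = 1.3750, f(x_5) = 2.599609, coefficient = 4
x_6 = 1.6500, f(x_6) = 4.492125, coefficient = 2
x_7 = 1.9250, f(x_7) = 7.133328, coefficient = 4
x_8 = 2.2000, f(x_8) = 10.648000, coefficient = 2
x_9 = 2.4750, f(x_9) = 15.160922, coefficient = 4
x_10 = 2.7500, f(x_10) = 20.796875, coefficient = 1

I ≈ (0.275000/3) × 155.976563 = 14.297852
Exact value: 14.297852
Error: 0.000000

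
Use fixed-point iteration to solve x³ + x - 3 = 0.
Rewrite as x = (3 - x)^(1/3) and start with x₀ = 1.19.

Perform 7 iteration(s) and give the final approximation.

Equation: x³ + x - 3 = 0
Fixed-point form: x = (3 - x)^(1/3)
x₀ = 1.19

x_1 = g(1.190000) = 1.218689
x_2 = g(1.218689) = 1.212216
x_3 = g(1.212216) = 1.213682
x_4 = g(1.213682) = 1.213350
x_5 = g(1.213350) = 1.213426
x_6 = g(1.213426) = 1.213409
x_7 = g(1.213409) = 1.213412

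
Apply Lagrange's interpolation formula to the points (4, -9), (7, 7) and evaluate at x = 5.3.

Lagrange interpolation formula:
P(x) = Σ yᵢ × Lᵢ(x)
where Lᵢ(x) = Π_{j≠i} (x - xⱼ)/(xᵢ - xⱼ)

L_0(5.3) = (5.3 - 7)/(4 - 7) = 0.566667
L_1(5.3) = (5.3 - 4)/(7 - 4) = 0.433333

P(5.3) = (-9)×L_0(5.3) + 7×L_1(5.3)
P(5.3) = -2.066667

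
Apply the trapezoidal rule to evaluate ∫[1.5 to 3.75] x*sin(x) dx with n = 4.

f(x) = x*sin(x)
a = 1.5, b = 3.75, n = 4
h = (b - a)/n = 0.562500

Trapezoidal rule: (h/2)[f(x₀) + 2f(x₁) + 2f(x₂) + ... + f(xₙ)]

x_0 = 1.5000, f(x_0) = 1.496242, coefficient = 1
x_1 = 2.0625, f(x_1) = 1.818155, coefficient = 2
x_2 = 2.6250, f(x_2) = 1.296541, coefficient = 2
x_3 = 3.1875, f(x_3) = -0.146278, coefficient = 2
x_4 = 3.7500, f(x_4) = -2.143355, coefficient = 1

I ≈ (0.562500/2) × 5.289723 = 1.487735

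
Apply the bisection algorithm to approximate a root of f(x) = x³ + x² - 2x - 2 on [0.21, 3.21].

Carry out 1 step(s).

f(x) = x³ + x² - 2x - 2
Initial interval: [0.21, 3.21]

Iteration 1:
  c_1 = (0.210000 + 3.210000)/2 = 1.710000
  f(c_1) = f(1.710000) = 2.504311
  f(a) × f(c) < 0, new interval: [0.210000, 1.710000]

After 1 iteration(s), the approximation is c_1 = 1.710000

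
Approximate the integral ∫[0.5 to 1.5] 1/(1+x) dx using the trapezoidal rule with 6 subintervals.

f(x) = 1/(1+x)
a = 0.5, b = 1.5, n = 6
h = (b - a)/n = 0.166667

Trapezoidal rule: (h/2)[f(x₀) + 2f(x₁) + 2f(x₂) + ... + f(xₙ)]

x_0 = 0.5000, f(x_0) = 0.666667, coefficient = 1
x_1 = 0.6667, f(x_1) = 0.600000, coefficient = 2
x_2 = 0.8333, f(x_2) = 0.545455, coefficient = 2
x_3 = 1.0000, f(x_3) = 0.500000, coefficient = 2
x_4 = 1.1667, f(x_4) = 0.461538, coefficient = 2
x_5 = 1.3333, f(x_5) = 0.428571, coefficient = 2
x_6 = 1.5000, f(x_6) = 0.400000, coefficient = 1

I ≈ (0.166667/2) × 6.137796 = 0.511483
Exact value: 0.510826
Error: 0.000657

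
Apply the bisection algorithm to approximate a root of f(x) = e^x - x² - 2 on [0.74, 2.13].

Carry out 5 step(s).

f(x) = e^x - x² - 2
Initial interval: [0.74, 2.13]

Iteration 1:
  c_1 = (0.740000 + 2.130000)/2 = 1.435000
  f(c_1) = f(1.435000) = 0.140420
  f(a) × f(c) < 0, new interval: [0.740000, 1.435000]
Iteration 2:
  c_2 = (0.740000 + 1.435000)/2 = 1.087500
  f(c_2) = f(1.087500) = -0.215809
  f(a) × f(c) ≥ 0, new interval: [1.087500, 1.435000]
Iteration 3:
  c_3 = (1.087500 + 1.435000)/2 = 1.261250
  f(c_3) = f(1.261250) = -0.060921
  f(a) × f(c) ≥ 0, new interval: [1.261250, 1.435000]
Iteration 4:
  c_4 = (1.261250 + 1.435000)/2 = 1.348125
  f(c_4) = f(1.348125) = 0.032759
  f(a) × f(c) < 0, new interval: [1.261250, 1.348125]
Iteration 5:
  c_5 = (1.261250 + 1.348125)/2 = 1.304688
  f(c_5) = f(1.304688) = -0.015673
  f(a) × f(c) ≥ 0, new interval: [1.304688, 1.348125]

After 5 iteration(s), the approximation is c_5 = 1.304688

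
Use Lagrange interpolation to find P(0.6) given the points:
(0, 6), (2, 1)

Lagrange interpolation formula:
P(x) = Σ yᵢ × Lᵢ(x)
where Lᵢ(x) = Π_{j≠i} (x - xⱼ)/(xᵢ - xⱼ)

L_0(0.6) = (0.6 - 2)/(0 - 2) = 0.700000
L_1(0.6) = (0.6 - 0)/(2 - 0) = 0.300000

P(0.6) = 6×L_0(0.6) + 1×L_1(0.6)
P(0.6) = 4.500000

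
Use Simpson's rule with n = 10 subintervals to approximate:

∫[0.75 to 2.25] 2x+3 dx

f(x) = 2x+3
a = 0.75, b = 2.25, n = 10
h = (b - a)/n = 0.150000

Simpson's rule: (h/3)[f(x₀) + 4f(x₁) + 2f(x₂) + ... + f(xₙ)]

x_0 = 0.7500, f(x_0) = 4.500000, coefficient = 1
x_1 = 0.9000, f(x_1) = 4.800000, coefficient = 4
x_2 = 1.0500, f(x_2) = 5.100000, coefficient = 2
x_3 = 1.2000, f(x_3) = 5.400000, coefficient = 4
x_4 = 1.3500, f(x_4) = 5.700000, coefficient = 2
x_5 = 1.5000, f(x_5) = 6.000000, coefficient = 4
x_6 = 1.6500, f(x_6) = 6.300000, coefficient = 2
x_7 = 1.8000, f(x_7) = 6.600000, coefficient = 4
x_8 = 1.9500, f(x_8) = 6.900000, coefficient = 2
x_9 = 2.1000, f(x_9) = 7.200000, coefficient = 4
x_10 = 2.2500, f(x_10) = 7.500000, coefficient = 1

I ≈ (0.150000/3) × 180.000000 = 9.000000
Exact value: 9.000000
Error: 0.000000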